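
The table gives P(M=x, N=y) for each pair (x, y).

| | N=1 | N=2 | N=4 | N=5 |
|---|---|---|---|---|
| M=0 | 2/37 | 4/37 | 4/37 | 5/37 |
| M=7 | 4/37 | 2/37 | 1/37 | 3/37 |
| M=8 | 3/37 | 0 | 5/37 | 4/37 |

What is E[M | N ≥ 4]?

P(N ≥ 4) = 22/37.
Σ M·P over the event = 0·(4/37) + 0·(5/37) + 7·(1/37) + 7·(3/37) + 8·(5/37) + 8·(4/37) = 100/37.
E[M | N ≥ 4] = (100/37) / (22/37) = 50/11.

50/11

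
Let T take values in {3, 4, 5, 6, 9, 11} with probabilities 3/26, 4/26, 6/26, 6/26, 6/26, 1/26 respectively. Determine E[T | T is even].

26/5

P(T is even) = 5/13.
Σ over the event: 4·2/13 + 6·3/13 = 2.
E[T | T is even] = (2) / (5/13) = 26/5.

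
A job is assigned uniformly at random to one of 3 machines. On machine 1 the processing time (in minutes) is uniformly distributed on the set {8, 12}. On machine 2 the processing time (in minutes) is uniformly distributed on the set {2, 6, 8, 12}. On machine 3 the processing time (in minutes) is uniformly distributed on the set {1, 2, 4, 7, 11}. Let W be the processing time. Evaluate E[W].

22/3

E[W | machine 1] = (8+12)/2 = 10.
E[W | machine 2] = (2+6+8+12)/4 = 7.
E[W | machine 3] = (1+2+4+7+11)/5 = 5.
By the law of total expectation,
E[W] = (1/3)·(10) + (1/3)·(7) + (1/3)·(5) = 22/3.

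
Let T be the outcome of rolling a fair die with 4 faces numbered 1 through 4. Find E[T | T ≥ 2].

Given T ≥ 2, T is equally likely to be any of {2, 3, 4}.
E[T | T ≥ 2] = (2 + 3 + 4) / 3 = 3.

3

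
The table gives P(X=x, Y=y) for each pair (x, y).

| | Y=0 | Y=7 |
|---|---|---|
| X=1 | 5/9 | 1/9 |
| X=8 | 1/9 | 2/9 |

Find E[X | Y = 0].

P(Y = 0) = 2/3.
Σ X·P over the event = 1·(5/9) + 8·(1/9) = 13/9.
E[X | Y = 0] = (13/9) / (2/3) = 13/6.

13/6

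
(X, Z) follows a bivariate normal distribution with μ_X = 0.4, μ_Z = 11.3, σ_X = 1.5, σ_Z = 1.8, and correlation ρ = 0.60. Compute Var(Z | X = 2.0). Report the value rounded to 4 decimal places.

2.0736

Var(Z | X=x) = (1 − ρ²)·σ_Z².
Var(Z | X=2.0) = (1.8)²·(1 − (0.60)²) = 3.24·0.64 = 2.0736.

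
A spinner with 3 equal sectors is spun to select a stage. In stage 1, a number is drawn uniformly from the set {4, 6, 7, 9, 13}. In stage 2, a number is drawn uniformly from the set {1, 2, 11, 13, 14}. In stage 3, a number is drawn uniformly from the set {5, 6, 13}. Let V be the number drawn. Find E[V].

E[V | stage 1] = (4+6+7+9+13)/5 = 39/5.
E[V | stage 2] = (1+2+11+13+14)/5 = 41/5.
E[V | stage 3] = (5+6+13)/3 = 8.
E[V] = (1/3)·(39/5) + (1/3)·(41/5) + (1/3)·(8) = 8.

8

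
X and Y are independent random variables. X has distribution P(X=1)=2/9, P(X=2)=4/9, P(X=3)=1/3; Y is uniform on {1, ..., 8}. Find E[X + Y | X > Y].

P(X > Y) = 5/36.
Summing (X+Y)·P(x,y) over outcomes with X > Y gives 13/24.
E[X + Y | X > Y] = (13/24) / (5/36) = 39/10.

39/10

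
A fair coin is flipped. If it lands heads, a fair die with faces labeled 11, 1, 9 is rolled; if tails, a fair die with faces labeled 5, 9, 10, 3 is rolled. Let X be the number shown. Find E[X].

E[X | heads] = (11+1+9)/3 = 7.
E[X | tails] = (5+9+10+3)/4 = 27/4.
By the law of total expectation,
E[X] = (1/2)·(7) + (1/2)·(27/4) = 55/8.

55/8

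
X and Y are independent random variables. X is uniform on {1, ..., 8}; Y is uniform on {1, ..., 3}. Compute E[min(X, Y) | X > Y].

17/9

P(X > Y) = 3/4.
Summing min(X,Y)·P(x,y) over outcomes with X > Y gives 17/12.
E[min(X, Y) | X > Y] = (17/12) / (3/4) = 17/9.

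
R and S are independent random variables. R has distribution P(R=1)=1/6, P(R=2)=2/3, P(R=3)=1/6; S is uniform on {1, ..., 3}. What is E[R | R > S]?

7/3

P(R > S) = 1/3.
Summing R·P(x,y) over outcomes with R > S gives 7/9.
E[R | R > S] = (7/9) / (1/3) = 7/3.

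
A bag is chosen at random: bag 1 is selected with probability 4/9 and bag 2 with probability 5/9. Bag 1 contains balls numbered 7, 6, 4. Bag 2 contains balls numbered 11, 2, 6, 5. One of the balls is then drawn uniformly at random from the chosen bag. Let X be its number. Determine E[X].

158/27

E[X | bag 1] = (7+6+4)/3 = 17/3.
E[X | bag 2] = (11+2+6+5)/4 = 6.
By the law of total expectation,
E[X] = (4/9)·(17/3) + (5/9)·(6) = 158/27.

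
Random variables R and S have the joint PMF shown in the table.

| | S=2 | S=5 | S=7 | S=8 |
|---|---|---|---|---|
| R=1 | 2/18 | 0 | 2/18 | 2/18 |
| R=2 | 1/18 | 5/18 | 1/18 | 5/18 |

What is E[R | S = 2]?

4/3

P(S = 2) = 1/6.
Σ R·P over the event = 1·(2/18) + 2·(1/18) = 2/9.
E[R | S = 2] = (2/9) / (1/6) = 4/3.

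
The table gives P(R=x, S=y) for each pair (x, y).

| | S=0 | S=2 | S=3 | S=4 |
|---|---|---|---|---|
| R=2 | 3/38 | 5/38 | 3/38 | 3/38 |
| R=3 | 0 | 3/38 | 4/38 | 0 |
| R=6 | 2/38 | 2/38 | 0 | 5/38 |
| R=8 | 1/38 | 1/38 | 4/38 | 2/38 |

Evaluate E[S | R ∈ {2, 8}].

53/22

P(R ∈ {2, 8}) = 11/19.
Σ S·P over the event = 0·(3/38) + 2·(5/38) + 3·(3/38) + 4·(3/38) + 0·(1/38) + 2·(1/38) + 3·(4/38) + 4·(2/38) = 53/38.
E[S | R ∈ {2, 8}] = (53/38) / (11/19) = 53/22.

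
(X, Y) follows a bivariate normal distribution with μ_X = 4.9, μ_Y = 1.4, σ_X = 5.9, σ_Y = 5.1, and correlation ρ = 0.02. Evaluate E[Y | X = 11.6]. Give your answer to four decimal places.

1.5158

The regression of Y on X has slope ρ·σ_Y/σ_X and passes through (μ_X, μ_Y).
E[Y | X=11.6] = 1.4 + (0.02)·(5.1/5.9)·(11.6 − (4.9)) = 1.4 + (0.017288)·(6.7) = 1.5158.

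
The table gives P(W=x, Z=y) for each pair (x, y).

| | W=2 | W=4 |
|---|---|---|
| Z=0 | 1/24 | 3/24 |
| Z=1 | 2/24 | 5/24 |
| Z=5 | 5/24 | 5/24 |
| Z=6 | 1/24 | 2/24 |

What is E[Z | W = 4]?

14/5

P(W = 4) = 5/8.
Σ Z·P over the event = 0·(3/24) + 1·(5/24) + 5·(5/24) + 6·(2/24) = 7/4.
E[Z | W = 4] = (7/4) / (5/8) = 14/5.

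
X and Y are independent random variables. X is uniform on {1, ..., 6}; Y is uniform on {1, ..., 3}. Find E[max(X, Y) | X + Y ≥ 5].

P(X + Y ≥ 5) = 2/3.
Summing max(X,Y)·P(x,y) over outcomes with X + Y ≥ 5 gives 3.
E[max(X, Y) | X + Y ≥ 5] = (3) / (2/3) = 9/2.

9/2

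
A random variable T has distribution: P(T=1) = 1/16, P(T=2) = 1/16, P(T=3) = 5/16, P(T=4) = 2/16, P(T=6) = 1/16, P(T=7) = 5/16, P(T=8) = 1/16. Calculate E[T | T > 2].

P(T > 2) = 7/8.
Σ over the event: 3·5/16 + 4·1/8 + 6·1/16 + 7·5/16 + 8·1/16 = 9/2.
E[T | T > 2] = (9/2) / (7/8) = 36/7.

36/7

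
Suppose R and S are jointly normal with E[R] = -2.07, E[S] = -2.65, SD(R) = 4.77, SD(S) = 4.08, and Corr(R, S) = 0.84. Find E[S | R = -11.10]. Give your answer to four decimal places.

-9.1380

The regression of S on R has slope ρ·σ_S/σ_R and passes through (μ_R, μ_S).
E[S | R=-11.10] = -2.65 + (0.84)·(4.08/4.77)·(-11.10 − (-2.07)) = -2.65 + (0.71849)·(-9.03) = -9.1380.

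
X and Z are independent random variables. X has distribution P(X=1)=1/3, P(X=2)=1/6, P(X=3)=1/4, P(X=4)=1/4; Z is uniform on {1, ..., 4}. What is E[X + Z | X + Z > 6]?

22/3

P(X + Z > 6) = 3/16.
Summing (X+Z)·P(x,y) over outcomes with X + Z > 6 gives 11/8.
E[X + Z | X + Z > 6] = (11/8) / (3/16) = 22/3.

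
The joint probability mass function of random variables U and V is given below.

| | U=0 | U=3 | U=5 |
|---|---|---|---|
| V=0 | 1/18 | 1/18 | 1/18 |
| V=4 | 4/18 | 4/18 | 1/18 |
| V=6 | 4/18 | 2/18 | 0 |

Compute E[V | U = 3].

P(U = 3) = 7/18.
Σ V·P over the event = 0·(1/18) + 4·(4/18) + 6·(2/18) = 14/9.
E[V | U = 3] = (14/9) / (7/18) = 4.

4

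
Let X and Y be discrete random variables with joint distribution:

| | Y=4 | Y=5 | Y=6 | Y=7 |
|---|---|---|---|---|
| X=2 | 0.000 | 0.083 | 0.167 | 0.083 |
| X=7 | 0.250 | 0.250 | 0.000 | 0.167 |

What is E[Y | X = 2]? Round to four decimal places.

6.0000

P(X = 2) = 0.333.
Σ Y·P over the event = 5·(0.083) + 6·(0.167) + 7·(0.083) = 1.998.
E[Y | X = 2] = (1.998) / (0.333) = 6.0000.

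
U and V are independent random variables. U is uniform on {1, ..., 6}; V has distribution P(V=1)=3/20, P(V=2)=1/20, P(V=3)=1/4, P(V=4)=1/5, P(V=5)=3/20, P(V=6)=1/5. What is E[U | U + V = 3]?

7/4

P(U + V = 3) = 1/30.
Summing U·P(x,y) over outcomes with U + V = 3 gives 7/120.
E[U | U + V = 3] = (7/120) / (1/30) = 7/4.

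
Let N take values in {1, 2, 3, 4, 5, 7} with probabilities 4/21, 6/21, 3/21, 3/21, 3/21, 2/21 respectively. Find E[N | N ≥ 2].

62/17

P(N ≥ 2) = 17/21.
Σ over the event: 2·2/7 + 3·1/7 + 4·1/7 + 5·1/7 + 7·2/21 = 62/21.
E[N | N ≥ 2] = (62/21) / (17/21) = 62/17.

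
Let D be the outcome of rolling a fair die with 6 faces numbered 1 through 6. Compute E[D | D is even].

4

Given D is even, D is equally likely to be any of {2, 4, 6}.
E[D | D is even] = (2 + 4 + 6) / 3 = 4.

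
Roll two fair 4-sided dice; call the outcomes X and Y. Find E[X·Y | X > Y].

Outcomes with X > Y: (2,1), (3,1), (3,2), (4,1), (4,2), (4,3), each with probability 1/16.
E[X·Y | X > Y] = (2 + 3 + 6 + 4 + 8 + 12) / 6 = 35/6.

35/6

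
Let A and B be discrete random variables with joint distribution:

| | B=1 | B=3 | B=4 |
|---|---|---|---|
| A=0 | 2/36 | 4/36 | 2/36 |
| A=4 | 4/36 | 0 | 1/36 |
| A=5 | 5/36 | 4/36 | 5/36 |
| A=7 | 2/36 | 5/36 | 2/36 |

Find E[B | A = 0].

P(A = 0) = 2/9.
Σ B·P over the event = 1·(2/36) + 3·(4/36) + 4·(2/36) = 11/18.
E[B | A = 0] = (11/18) / (2/9) = 11/4.

11/4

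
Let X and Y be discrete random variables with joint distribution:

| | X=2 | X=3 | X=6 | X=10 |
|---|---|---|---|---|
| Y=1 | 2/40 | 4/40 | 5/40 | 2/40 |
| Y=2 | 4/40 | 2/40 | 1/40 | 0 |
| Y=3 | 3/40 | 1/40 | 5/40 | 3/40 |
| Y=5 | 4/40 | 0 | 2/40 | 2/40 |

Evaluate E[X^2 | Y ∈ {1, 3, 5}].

P(Y ∈ {1, 3, 5}) = 33/40.
Summing X^2·P(X=x,Y=y) over the conditioning event gives 1213/40.
E[X^2 | Y ∈ {1, 3, 5}] = (1213/40) / (33/40) = 1213/33.

1213/33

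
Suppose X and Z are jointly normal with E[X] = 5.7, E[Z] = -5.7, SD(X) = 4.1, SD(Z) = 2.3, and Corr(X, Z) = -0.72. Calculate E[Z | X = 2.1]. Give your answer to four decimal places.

The regression of Z on X has slope ρ·σ_Z/σ_X and passes through (μ_X, μ_Z).
E[Z | X=2.1] = -5.7 + (-0.72)·(2.3/4.1)·(2.1 − (5.7)) = -5.7 + (-0.4039)·(-3.6) = -4.2460.

-4.2460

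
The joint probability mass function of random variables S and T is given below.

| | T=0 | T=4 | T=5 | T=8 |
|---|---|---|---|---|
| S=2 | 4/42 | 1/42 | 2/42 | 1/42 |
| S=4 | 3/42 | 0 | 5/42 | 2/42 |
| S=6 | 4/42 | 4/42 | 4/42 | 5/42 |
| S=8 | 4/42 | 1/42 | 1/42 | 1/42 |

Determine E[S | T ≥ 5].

104/21

P(T ≥ 5) = 1/2.
Σ S·P over the event = 2·(2/42) + 2·(1/42) + 4·(5/42) + 4·(2/42) + 6·(4/42) + 6·(5/42) + 8·(1/42) + 8·(1/42) = 52/21.
E[S | T ≥ 5] = (52/21) / (1/2) = 104/21.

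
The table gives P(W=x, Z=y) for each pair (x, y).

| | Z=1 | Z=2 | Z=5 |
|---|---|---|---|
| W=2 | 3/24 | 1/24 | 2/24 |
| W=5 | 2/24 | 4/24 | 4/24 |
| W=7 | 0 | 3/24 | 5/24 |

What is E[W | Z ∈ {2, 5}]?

102/19

P(Z ∈ {2, 5}) = 19/24.
Σ W·P over the event = 2·(1/24) + 2·(2/24) + 5·(4/24) + 5·(4/24) + 7·(3/24) + 7·(5/24) = 17/4.
E[W | Z ∈ {2, 5}] = (17/4) / (19/24) = 102/19.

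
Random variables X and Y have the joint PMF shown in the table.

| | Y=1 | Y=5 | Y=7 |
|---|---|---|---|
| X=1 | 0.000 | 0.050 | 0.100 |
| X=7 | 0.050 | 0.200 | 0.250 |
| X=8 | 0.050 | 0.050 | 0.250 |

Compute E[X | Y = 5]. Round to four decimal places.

6.1667

P(Y = 5) = 0.300.
Σ X·P over the event = 1·(0.050) + 7·(0.200) + 8·(0.050) = 1.850.
E[X | Y = 5] = (1.850) / (0.300) = 6.1667.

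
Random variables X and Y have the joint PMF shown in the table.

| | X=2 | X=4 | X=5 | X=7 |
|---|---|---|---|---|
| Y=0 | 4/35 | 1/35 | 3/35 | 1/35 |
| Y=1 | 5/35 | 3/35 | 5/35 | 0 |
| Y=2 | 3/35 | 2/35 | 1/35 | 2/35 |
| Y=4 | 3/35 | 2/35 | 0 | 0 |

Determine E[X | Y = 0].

P(Y = 0) = 9/35.
Σ X·P over the event = 2·(4/35) + 4·(1/35) + 5·(3/35) + 7·(1/35) = 34/35.
E[X | Y = 0] = (34/35) / (9/35) = 34/9.

34/9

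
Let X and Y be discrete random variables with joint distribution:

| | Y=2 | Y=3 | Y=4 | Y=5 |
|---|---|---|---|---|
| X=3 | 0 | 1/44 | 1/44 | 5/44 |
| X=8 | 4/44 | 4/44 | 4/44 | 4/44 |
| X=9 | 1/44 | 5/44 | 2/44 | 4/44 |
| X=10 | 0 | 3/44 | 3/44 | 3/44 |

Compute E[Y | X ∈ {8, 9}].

101/28

P(X ∈ {8, 9}) = 7/11.
Σ Y·P over the event = 2·(4/44) + 3·(4/44) + 4·(4/44) + 5·(4/44) + 2·(1/44) + 3·(5/44) + 4·(2/44) + 5·(4/44) = 101/44.
E[Y | X ∈ {8, 9}] = (101/44) / (7/11) = 101/28.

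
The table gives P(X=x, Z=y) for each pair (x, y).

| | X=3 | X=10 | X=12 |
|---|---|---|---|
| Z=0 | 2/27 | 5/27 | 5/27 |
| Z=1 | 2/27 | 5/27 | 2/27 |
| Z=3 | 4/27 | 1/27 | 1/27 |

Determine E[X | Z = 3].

P(Z = 3) = 2/9.
Σ X·P over the event = 3·(4/27) + 10·(1/27) + 12·(1/27) = 34/27.
E[X | Z = 3] = (34/27) / (2/9) = 17/3.

17/3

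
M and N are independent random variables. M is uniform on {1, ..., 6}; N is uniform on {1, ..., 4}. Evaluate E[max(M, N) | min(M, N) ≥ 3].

37/8

Outcomes with min(M, N) ≥ 3: (3,3), (3,4), (4,3), (4,4), (5,3), (5,4), (6,3), (6,4), each with probability 1/24.
E[max(M, N) | min(M, N) ≥ 3] = (3 + 4 + 4 + 4 + 5 + 5 + 6 + 6) / 8 = 37/8.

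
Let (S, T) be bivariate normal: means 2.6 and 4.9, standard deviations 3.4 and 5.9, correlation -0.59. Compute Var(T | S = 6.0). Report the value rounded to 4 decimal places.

Var(T | S=x) = (1 − ρ²)·σ_T².
Var(T | S=6.0) = (5.9)²·(1 − (-0.59)²) = 34.81·0.6519 = 22.6926.

22.6926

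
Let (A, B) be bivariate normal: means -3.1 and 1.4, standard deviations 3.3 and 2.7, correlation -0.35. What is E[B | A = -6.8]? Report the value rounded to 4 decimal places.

2.4595

The regression of B on A has slope ρ·σ_B/σ_A and passes through (μ_A, μ_B).
E[B | A=-6.8] = 1.4 + (-0.35)·(2.7/3.3)·(-6.8 − (-3.1)) = 1.4 + (-0.28636)·(-3.7) = 2.4595.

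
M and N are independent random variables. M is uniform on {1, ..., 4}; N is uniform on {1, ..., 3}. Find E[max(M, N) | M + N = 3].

Outcomes with M + N = 3: (1,2), (2,1), each with probability 1/12.
E[max(M, N) | M + N = 3] = (2 + 2) / 2 = 2.

2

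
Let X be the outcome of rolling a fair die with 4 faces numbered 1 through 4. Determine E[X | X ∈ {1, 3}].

P(X ∈ {1, 3}) = 1/2.
Σ over the event: 1·1/4 + 3·1/4 = 1.
E[X | X ∈ {1, 3}] = (1) / (1/2) = 2.

2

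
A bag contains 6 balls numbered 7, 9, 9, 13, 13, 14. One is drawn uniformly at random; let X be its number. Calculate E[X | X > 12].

40/3

P(X > 12) = 1/2.
Σ over the event: 13·1/3 + 14·1/6 = 20/3.
E[X | X > 12] = (20/3) / (1/2) = 40/3.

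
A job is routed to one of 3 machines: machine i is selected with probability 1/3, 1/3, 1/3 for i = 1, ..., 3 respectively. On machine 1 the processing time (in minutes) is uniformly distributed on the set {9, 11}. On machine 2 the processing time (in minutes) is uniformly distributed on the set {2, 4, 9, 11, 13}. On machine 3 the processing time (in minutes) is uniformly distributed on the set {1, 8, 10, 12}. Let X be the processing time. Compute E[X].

E[X | machine 1] = (9+11)/2 = 10.
E[X | machine 2] = (2+4+9+11+13)/5 = 39/5.
E[X | machine 3] = (1+8+10+12)/4 = 31/4.
By the law of total expectation,
E[X] = (1/3)·(10) + (1/3)·(39/5) + (1/3)·(31/4) = 511/60.

511/60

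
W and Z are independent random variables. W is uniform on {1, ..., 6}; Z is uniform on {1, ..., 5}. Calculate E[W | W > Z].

14/3

P(W > Z) = 1/2.
Summing W·P(x,y) over outcomes with W > Z gives 7/3.
E[W | W > Z] = (7/3) / (1/2) = 14/3.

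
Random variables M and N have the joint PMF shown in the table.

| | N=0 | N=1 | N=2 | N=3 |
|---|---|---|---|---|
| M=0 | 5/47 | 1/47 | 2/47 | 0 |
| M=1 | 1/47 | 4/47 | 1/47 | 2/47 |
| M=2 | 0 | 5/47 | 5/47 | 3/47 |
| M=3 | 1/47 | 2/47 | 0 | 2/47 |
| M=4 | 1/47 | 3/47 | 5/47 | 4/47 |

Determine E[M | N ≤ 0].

1

P(N ≤ 0) = 8/47.
Σ M·P over the event = 0·(5/47) + 1·(1/47) + 3·(1/47) + 4·(1/47) = 8/47.
E[M | N ≤ 0] = (8/47) / (8/47) = 1.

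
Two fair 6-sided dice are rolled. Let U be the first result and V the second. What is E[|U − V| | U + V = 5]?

Outcomes with U + V = 5: (1,4), (2,3), (3,2), (4,1), each with probability 1/36.
E[|U − V| | U + V = 5] = (3 + 1 + 1 + 3) / 4 = 2.

2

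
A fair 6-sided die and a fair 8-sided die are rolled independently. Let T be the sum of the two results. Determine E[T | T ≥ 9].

P(T ≥ 9) = 7/16.
Σ over the event: 9·1/8 + 10·5/48 + 11·1/12 + 12·1/16 + 13·1/24 + 14·1/48 = 14/3.
E[T | T ≥ 9] = (14/3) / (7/16) = 32/3.

32/3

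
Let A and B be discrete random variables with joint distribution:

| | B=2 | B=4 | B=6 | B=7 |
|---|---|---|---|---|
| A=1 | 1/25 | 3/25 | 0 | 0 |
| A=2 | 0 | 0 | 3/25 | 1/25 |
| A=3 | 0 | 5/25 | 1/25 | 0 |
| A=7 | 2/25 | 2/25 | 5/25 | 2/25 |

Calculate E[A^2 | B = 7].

P(B = 7) = 3/25.
Σ A^2·P over the event = 4·(1/25) + 49·(2/25) = 102/25.
E[A^2 | B = 7] = (102/25) / (3/25) = 34.

34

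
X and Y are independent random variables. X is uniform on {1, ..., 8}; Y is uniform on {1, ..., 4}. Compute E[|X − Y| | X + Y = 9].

4

Outcomes with X + Y = 9: (5,4), (6,3), (7,2), (8,1), each with probability 1/32.
E[|X − Y| | X + Y = 9] = (1 + 3 + 5 + 7) / 4 = 4.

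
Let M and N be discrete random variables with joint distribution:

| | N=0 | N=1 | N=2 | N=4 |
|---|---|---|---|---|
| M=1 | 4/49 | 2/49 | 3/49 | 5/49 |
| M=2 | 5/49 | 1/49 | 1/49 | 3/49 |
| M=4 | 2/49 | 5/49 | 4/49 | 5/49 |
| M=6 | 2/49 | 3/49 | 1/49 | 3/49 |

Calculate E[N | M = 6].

P(M = 6) = 9/49.
Σ N·P over the event = 0·(2/49) + 1·(3/49) + 2·(1/49) + 4·(3/49) = 17/49.
E[N | M = 6] = (17/49) / (9/49) = 17/9.

17/9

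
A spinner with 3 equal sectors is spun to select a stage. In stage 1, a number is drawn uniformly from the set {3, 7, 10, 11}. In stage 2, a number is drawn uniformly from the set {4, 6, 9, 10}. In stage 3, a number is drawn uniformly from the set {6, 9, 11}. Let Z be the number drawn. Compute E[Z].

71/9

E[Z | stage 1] = (3+7+10+11)/4 = 31/4.
E[Z | stage 2] = (4+6+9+10)/4 = 29/4.
E[Z | stage 3] = (6+9+11)/3 = 26/3.
E[Z] = (1/3)·(31/4) + (1/3)·(29/4) + (1/3)·(26/3) = 71/9.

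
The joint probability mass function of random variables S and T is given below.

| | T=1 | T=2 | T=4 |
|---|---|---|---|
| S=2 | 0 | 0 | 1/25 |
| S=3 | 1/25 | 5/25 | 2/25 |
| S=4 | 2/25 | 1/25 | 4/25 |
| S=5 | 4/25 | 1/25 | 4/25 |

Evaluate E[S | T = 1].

31/7

P(T = 1) = 7/25.
Σ S·P over the event = 3·(1/25) + 4·(2/25) + 5·(4/25) = 31/25.
E[S | T = 1] = (31/25) / (7/25) = 31/7.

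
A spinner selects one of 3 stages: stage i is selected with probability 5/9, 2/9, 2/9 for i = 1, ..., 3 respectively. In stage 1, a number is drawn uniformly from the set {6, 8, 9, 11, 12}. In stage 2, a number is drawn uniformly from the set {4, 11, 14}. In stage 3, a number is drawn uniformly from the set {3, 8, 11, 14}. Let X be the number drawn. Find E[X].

E[X | stage 1] = (6+8+9+11+12)/5 = 46/5.
E[X | stage 2] = (4+11+14)/3 = 29/3.
E[X | stage 3] = (3+8+11+14)/4 = 9.
E[X] = (5/9)·(46/5) + (2/9)·(29/3) + (2/9)·(9) = 250/27.

250/27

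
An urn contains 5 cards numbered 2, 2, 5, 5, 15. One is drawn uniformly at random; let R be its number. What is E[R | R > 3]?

25/3

P(R > 3) = 3/5.
Σ over the event: 5·2/5 + 15·1/5 = 5.
E[R | R > 3] = (5) / (3/5) = 25/3.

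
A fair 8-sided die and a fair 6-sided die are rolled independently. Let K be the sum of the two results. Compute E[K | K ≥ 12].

P(K ≥ 12) = 1/8.
Σ over the event: 12·1/16 + 13·1/24 + 14·1/48 = 19/12.
E[K | K ≥ 12] = (19/12) / (1/8) = 38/3.

38/3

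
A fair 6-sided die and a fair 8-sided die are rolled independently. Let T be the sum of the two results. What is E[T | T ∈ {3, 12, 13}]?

P(T ∈ {3, 12, 13}) = 7/48.
Σ over the event: 3·1/24 + 12·1/16 + 13·1/24 = 17/12.
E[T | T ∈ {3, 12, 13}] = (17/12) / (7/48) = 68/7.

68/7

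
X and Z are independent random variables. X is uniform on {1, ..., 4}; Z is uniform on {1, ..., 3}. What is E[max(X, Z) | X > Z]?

10/3

P(X > Z) = 1/2.
Summing max(X,Z)·P(x,y) over outcomes with X > Z gives 5/3.
E[max(X, Z) | X > Z] = (5/3) / (1/2) = 10/3.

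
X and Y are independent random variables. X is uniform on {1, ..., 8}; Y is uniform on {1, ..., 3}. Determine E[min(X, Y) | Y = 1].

Outcomes with Y = 1: (1,1), (2,1), (3,1), (4,1), (5,1), (6,1), (7,1), (8,1), each with probability 1/24.
E[min(X, Y) | Y = 1] = (1 + 1 + 1 + 1 + 1 + 1 + 1 + 1) / 8 = 1.

1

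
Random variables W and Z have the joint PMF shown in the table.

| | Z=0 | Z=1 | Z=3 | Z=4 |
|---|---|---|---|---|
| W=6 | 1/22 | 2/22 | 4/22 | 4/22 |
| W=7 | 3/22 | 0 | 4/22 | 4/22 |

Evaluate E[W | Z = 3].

P(Z = 3) = 4/11.
Σ W·P over the event = 6·(4/22) + 7·(4/22) = 26/11.
E[W | Z = 3] = (26/11) / (4/11) = 13/2.

13/2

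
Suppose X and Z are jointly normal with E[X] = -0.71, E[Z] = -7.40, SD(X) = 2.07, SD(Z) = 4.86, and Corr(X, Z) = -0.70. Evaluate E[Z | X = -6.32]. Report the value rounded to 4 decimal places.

1.8199

E[Z | X=x] = μ_Z + ρ(σ_Z/σ_X)(x − μ_X) for jointly normal variables.
E[Z | X=-6.32] = -7.40 + (-0.70)·(4.86/2.07)·(-6.32 − (-0.71)) = -7.40 + (-1.64348)·(-5.61) = 1.8199.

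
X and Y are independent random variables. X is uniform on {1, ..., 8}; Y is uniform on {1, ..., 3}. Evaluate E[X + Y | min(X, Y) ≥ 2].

P(min(X, Y) ≥ 2) = 7/12.
Summing (X+Y)·P(x,y) over outcomes with min(X, Y) ≥ 2 gives 35/8.
E[X + Y | min(X, Y) ≥ 2] = (35/8) / (7/12) = 15/2.

15/2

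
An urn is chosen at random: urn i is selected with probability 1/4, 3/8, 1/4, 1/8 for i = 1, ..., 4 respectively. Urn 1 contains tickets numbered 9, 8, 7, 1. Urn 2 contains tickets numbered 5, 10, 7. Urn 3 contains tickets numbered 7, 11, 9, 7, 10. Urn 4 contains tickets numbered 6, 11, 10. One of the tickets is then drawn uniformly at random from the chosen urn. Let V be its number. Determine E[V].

E[V | urn 1] = (9+8+7+1)/4 = 25/4.
E[V | urn 2] = (5+10+7)/3 = 22/3.
E[V | urn 3] = (7+11+9+7+10)/5 = 44/5.
E[V | urn 4] = (6+11+10)/3 = 9.
By the law of total expectation,
E[V] = (1/4)·(25/4) + (3/8)·(22/3) + (1/4)·(44/5) + (1/8)·(9) = 611/80.

611/80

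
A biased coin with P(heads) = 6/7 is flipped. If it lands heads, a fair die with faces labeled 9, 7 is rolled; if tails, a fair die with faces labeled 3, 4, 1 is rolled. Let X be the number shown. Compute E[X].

152/21

E[X | heads] = (9+7)/2 = 8.
E[X | tails] = (3+4+1)/3 = 8/3.
By the law of total expectation,
E[X] = (6/7)·(8) + (1/7)·(8/3) = 152/21.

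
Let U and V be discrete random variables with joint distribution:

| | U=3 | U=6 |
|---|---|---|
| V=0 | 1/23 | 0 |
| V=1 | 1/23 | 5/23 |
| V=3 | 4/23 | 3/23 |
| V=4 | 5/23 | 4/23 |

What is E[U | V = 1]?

11/2

P(V = 1) = 6/23.
Σ U·P over the event = 3·(1/23) + 6·(5/23) = 33/23.
E[U | V = 1] = (33/23) / (6/23) = 11/2.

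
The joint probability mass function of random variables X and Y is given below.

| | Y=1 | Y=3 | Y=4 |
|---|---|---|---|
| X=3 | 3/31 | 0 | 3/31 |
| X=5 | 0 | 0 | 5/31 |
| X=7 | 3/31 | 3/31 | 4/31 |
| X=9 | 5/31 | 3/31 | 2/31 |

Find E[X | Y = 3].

8

P(Y = 3) = 6/31.
Σ X·P over the event = 7·(3/31) + 9·(3/31) = 48/31.
E[X | Y = 3] = (48/31) / (6/31) = 8.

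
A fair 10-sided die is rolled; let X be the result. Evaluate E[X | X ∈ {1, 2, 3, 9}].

15/4

P(X ∈ {1, 2, 3, 9}) = 2/5.
Σ over the event: 1·1/10 + 2·1/10 + 3·1/10 + 9·1/10 = 3/2.
E[X | X ∈ {1, 2, 3, 9}] = (3/2) / (2/5) = 15/4.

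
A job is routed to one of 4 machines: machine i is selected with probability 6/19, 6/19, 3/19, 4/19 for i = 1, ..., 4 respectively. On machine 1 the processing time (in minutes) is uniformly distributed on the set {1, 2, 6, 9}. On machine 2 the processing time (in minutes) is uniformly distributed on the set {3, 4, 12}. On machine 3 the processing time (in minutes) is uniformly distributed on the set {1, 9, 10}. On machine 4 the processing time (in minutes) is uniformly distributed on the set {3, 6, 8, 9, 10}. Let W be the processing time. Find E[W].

569/95

E[W | machine 1] = (1+2+6+9)/4 = 9/2.
E[W | machine 2] = (3+4+12)/3 = 19/3.
E[W | machine 3] = (1+9+10)/3 = 20/3.
E[W | machine 4] = (3+6+8+9+10)/5 = 36/5.
By the law of total expectation,
E[W] = (6/19)·(9/2) + (6/19)·(19/3) + (3/19)·(20/3) + (4/19)·(36/5) = 569/95.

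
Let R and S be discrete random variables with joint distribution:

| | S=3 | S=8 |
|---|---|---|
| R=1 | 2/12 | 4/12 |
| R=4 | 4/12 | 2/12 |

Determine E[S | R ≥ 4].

14/3

P(R ≥ 4) = 1/2.
Summing S·P(R=x,S=y) over the conditioning event gives 7/3.
E[S | R ≥ 4] = (7/3) / (1/2) = 14/3.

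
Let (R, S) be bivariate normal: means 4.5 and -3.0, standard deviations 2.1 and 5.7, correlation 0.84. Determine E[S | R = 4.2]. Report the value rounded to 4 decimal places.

The regression of S on R has slope ρ·σ_S/σ_R and passes through (μ_R, μ_S).
E[S | R=4.2] = -3.0 + (0.84)·(5.7/2.1)·(4.2 − (4.5)) = -3.0 + (2.28)·(-0.3) = -3.6840.

-3.6840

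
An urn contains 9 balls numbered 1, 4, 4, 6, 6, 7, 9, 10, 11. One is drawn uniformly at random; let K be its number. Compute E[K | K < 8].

14/3

P(K < 8) = 2/3.
Σ over the event: 1·1/9 + 4·2/9 + 6·2/9 + 7·1/9 = 28/9.
E[K | K < 8] = (28/9) / (2/3) = 14/3.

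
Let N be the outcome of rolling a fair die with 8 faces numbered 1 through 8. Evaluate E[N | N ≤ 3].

Given N ≤ 3, N is equally likely to be any of {1, 2, 3}.
E[N | N ≤ 3] = (1 + 2 + 3) / 3 = 2.

2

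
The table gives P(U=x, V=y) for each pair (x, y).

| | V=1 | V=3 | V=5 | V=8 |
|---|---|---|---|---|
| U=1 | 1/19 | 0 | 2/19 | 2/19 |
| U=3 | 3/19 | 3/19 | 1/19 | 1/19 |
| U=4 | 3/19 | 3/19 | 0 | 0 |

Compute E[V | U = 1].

27/5

P(U = 1) = 5/19.
Σ V·P over the event = 1·(1/19) + 5·(2/19) + 8·(2/19) = 27/19.
E[V | U = 1] = (27/19) / (5/19) = 27/5.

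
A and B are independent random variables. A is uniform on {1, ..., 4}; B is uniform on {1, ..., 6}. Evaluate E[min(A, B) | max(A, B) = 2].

Outcomes with max(A, B) = 2: (1,2), (2,1), (2,2), each with probability 1/24.
E[min(A, B) | max(A, B) = 2] = (1 + 1 + 2) / 3 = 4/3.

4/3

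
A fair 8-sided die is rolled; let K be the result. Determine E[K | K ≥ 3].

Given K ≥ 3, K is equally likely to be any of {3, 4, 5, 6, 7, 8}.
E[K | K ≥ 3] = (3 + 4 + 5 + 6 + 7 + 8) / 6 = 11/2.

11/2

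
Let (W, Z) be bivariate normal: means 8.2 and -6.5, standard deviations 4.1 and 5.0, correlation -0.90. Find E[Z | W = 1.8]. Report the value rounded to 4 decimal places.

The regression of Z on W has slope ρ·σ_Z/σ_W and passes through (μ_W, μ_Z).
E[Z | W=1.8] = -6.5 + (-0.90)·(5.0/4.1)·(1.8 − (8.2)) = -6.5 + (-1.09756)·(-6.4) = 0.5244.

0.5244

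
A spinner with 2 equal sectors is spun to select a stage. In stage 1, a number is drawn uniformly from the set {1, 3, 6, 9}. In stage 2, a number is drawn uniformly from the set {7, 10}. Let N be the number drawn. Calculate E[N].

E[N | stage 1] = (1+3+6+9)/4 = 19/4.
E[N | stage 2] = (7+10)/2 = 17/2.
By the law of total expectation,
E[N] = (1/2)·(19/4) + (1/2)·(17/2) = 53/8.

53/8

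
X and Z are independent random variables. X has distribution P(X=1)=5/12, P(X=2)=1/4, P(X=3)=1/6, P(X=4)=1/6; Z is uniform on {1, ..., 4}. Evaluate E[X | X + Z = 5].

P(X + Z = 5) = 1/4.
Summing X·P(x,y) over outcomes with X + Z = 5 gives 25/48.
E[X | X + Z = 5] = (25/48) / (1/4) = 25/12.

25/12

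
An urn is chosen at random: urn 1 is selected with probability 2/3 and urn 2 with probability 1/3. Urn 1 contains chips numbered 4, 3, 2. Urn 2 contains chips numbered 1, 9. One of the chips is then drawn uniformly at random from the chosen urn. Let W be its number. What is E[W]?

11/3

E[W | urn 1] = (4+3+2)/3 = 3.
E[W | urn 2] = (1+9)/2 = 5.
E[W] = (2/3)·(3) + (1/3)·(5) = 11/3.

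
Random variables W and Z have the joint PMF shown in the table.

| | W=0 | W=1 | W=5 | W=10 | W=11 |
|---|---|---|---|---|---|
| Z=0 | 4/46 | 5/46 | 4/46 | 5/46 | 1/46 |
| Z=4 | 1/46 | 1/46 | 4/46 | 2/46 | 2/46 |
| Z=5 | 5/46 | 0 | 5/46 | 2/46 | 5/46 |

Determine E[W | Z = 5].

P(Z = 5) = 17/46.
Σ W·P over the event = 0·(5/46) + 5·(5/46) + 10·(2/46) + 11·(5/46) = 50/23.
E[W | Z = 5] = (50/23) / (17/46) = 100/17.

100/17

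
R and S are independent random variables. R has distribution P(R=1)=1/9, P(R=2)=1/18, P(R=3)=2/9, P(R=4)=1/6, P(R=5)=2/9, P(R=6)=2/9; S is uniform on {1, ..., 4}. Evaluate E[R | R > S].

119/25

P(R > S) = 25/36.
Summing R·P(x,y) over outcomes with R > S gives 119/36.
E[R | R > S] = (119/36) / (25/36) = 119/25.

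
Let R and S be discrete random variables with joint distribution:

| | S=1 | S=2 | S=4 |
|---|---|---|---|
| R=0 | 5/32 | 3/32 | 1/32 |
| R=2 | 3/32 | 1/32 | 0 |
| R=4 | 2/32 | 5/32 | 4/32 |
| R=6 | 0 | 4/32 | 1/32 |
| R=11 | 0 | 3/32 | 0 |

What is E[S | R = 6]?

P(R = 6) = 5/32.
Summing S·P(R=x,S=y) over the conditioning event gives 3/8.
E[S | R = 6] = (3/8) / (5/32) = 12/5.

12/5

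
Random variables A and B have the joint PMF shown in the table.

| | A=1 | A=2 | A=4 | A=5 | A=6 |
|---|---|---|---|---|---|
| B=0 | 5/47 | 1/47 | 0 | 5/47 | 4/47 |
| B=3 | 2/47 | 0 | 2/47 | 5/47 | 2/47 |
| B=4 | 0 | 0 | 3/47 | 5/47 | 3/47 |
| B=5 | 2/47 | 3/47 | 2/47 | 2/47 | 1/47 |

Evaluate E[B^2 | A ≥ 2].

P(A ≥ 2) = 38/47.
Summing B^2·P(A=x,B=y) over the conditioning event gives 457/47.
E[B^2 | A ≥ 2] = (457/47) / (38/47) = 457/38.

457/38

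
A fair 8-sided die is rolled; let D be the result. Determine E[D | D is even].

5

Given D is even, D is equally likely to be any of {2, 4, 6, 8}.
E[D | D is even] = (2 + 4 + 6 + 8) / 4 = 5.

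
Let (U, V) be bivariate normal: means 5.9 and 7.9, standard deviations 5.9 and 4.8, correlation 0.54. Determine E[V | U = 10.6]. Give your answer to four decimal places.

E[V | U=x] = μ_V + ρ(σ_V/σ_U)(x − μ_U) for jointly normal variables.
E[V | U=10.6] = 7.9 + (0.54)·(4.8/5.9)·(10.6 − (5.9)) = 7.9 + (0.43932)·(4.7) = 9.9648.

9.9648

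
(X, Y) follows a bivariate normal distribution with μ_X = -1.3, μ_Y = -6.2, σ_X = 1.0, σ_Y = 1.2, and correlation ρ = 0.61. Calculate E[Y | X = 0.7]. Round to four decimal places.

E[Y | X=x] = μ_Y + ρ(σ_Y/σ_X)(x − μ_X) for jointly normal variables.
E[Y | X=0.7] = -6.2 + (0.61)·(1.2/1.0)·(0.7 − (-1.3)) = -6.2 + (0.732)·(2) = -4.7360.

-4.7360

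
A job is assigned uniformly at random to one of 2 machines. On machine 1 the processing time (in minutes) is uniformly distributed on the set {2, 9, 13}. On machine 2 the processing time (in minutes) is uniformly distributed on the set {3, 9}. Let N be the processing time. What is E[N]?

7

E[N | machine 1] = (2+9+13)/3 = 8.
E[N | machine 2] = (3+9)/2 = 6.
E[N] = (1/2)·(8) + (1/2)·(6) = 7.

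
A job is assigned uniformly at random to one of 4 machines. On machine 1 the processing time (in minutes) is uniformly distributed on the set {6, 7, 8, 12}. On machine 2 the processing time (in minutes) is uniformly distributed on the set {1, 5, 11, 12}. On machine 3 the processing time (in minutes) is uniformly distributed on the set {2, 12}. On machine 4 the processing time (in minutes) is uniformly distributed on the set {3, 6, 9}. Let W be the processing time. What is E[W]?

E[W | machine 1] = (6+7+8+12)/4 = 33/4.
E[W | machine 2] = (1+5+11+12)/4 = 29/4.
E[W | machine 3] = (2+12)/2 = 7.
E[W | machine 4] = (3+6+9)/3 = 6.
By the law of total expectation,
E[W] = (1/4)·(33/4) + (1/4)·(29/4) + (1/4)·(7) + (1/4)·(6) = 57/8.

57/8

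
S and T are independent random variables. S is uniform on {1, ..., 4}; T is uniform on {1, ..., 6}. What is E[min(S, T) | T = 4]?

5/2

P(T = 4) = 1/6.
Summing min(S,T)·P(x,y) over outcomes with T = 4 gives 5/12.
E[min(S, T) | T = 4] = (5/12) / (1/6) = 5/2.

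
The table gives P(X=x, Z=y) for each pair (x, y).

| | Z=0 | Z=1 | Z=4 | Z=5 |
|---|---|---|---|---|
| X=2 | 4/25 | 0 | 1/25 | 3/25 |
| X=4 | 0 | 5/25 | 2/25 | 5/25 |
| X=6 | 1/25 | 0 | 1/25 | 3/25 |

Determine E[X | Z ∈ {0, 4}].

10/3

P(Z ∈ {0, 4}) = 9/25.
Σ X·P over the event = 2·(4/25) + 2·(1/25) + 4·(2/25) + 6·(1/25) + 6·(1/25) = 6/5.
E[X | Z ∈ {0, 4}] = (6/5) / (9/25) = 10/3.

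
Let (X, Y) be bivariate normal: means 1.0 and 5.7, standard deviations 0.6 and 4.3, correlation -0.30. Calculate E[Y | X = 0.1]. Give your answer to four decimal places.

E[Y | X=x] = μ_Y + ρ(σ_Y/σ_X)(x − μ_X) for jointly normal variables.
E[Y | X=0.1] = 5.7 + (-0.30)·(4.3/0.6)·(0.1 − (1.0)) = 5.7 + (-2.15)·(-0.9) = 7.6350.

7.6350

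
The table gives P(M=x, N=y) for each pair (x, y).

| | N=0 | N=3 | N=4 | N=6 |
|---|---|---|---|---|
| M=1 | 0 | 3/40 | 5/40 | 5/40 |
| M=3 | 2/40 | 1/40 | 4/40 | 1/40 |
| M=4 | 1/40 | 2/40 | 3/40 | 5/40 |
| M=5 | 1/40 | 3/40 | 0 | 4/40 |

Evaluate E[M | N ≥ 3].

53/18

P(N ≥ 3) = 9/10.
Summing M·P(M=x,N=y) over the conditioning event gives 53/20.
E[M | N ≥ 3] = (53/20) / (9/10) = 53/18.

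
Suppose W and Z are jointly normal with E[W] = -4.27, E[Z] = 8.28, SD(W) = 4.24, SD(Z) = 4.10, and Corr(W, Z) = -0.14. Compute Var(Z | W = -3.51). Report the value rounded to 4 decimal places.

16.4805

Var(Z | W=x) = (1 − ρ²)·σ_Z².
Var(Z | W=-3.51) = (4.10)²·(1 − (-0.14)²) = 16.81·0.9804 = 16.4805.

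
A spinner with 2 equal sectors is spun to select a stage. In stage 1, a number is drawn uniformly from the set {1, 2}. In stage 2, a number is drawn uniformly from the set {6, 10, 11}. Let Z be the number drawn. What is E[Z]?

21/4

E[Z | stage 1] = (1+2)/2 = 3/2.
E[Z | stage 2] = (6+10+11)/3 = 9.
By the law of total expectation,
E[Z] = (1/2)·(3/2) + (1/2)·(9) = 21/4.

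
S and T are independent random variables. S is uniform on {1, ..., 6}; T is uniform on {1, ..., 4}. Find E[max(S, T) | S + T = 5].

7/2

Outcomes with S + T = 5: (1,4), (2,3), (3,2), (4,1), each with probability 1/24.
E[max(S, T) | S + T = 5] = (4 + 3 + 3 + 4) / 4 = 7/2.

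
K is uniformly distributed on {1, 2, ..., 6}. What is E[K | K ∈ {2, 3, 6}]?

P(K ∈ {2, 3, 6}) = 1/2.
Σ over the event: 2·1/6 + 3·1/6 + 6·1/6 = 11/6.
E[K | K ∈ {2, 3, 6}] = (11/6) / (1/2) = 11/3.

11/3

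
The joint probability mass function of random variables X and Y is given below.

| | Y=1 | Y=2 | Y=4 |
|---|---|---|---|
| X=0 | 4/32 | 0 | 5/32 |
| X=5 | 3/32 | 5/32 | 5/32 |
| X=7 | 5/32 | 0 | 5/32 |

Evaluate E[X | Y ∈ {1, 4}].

110/27

P(Y ∈ {1, 4}) = 27/32.
Summing X·P(X=x,Y=y) over the conditioning event gives 55/16.
E[X | Y ∈ {1, 4}] = (55/16) / (27/32) = 110/27.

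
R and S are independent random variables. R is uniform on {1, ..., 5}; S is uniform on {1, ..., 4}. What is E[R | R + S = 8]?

9/2

P(R + S = 8) = 1/10.
Summing R·P(x,y) over outcomes with R + S = 8 gives 9/20.
E[R | R + S = 8] = (9/20) / (1/10) = 9/2.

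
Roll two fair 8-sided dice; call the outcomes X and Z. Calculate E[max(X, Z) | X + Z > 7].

294/43

P(X + Z > 7) = 43/64.
Summing max(X,Z)·P(x,y) over outcomes with X + Z > 7 gives 147/32.
E[max(X, Z) | X + Z > 7] = (147/32) / (43/64) = 294/43.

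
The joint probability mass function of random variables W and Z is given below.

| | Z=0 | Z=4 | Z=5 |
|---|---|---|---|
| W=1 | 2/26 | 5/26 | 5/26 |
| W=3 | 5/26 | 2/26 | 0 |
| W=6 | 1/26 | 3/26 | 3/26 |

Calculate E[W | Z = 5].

23/8

P(Z = 5) = 4/13.
Σ W·P over the event = 1·(5/26) + 6·(3/26) = 23/26.
E[W | Z = 5] = (23/26) / (4/13) = 23/8.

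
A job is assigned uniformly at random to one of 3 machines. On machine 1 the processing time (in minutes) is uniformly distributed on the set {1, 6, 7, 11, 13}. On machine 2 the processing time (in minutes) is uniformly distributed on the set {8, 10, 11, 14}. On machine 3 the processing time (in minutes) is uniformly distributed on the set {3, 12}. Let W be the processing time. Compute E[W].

E[W | machine 1] = (1+6+7+11+13)/5 = 38/5.
E[W | machine 2] = (8+10+11+14)/4 = 43/4.
E[W | machine 3] = (3+12)/2 = 15/2.
By the law of total expectation,
E[W] = (1/3)·(38/5) + (1/3)·(43/4) + (1/3)·(15/2) = 517/60.

517/60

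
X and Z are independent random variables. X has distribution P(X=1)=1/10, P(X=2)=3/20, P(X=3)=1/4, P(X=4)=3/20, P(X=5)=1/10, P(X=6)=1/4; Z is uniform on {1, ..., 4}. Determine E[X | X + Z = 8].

P(X + Z = 8) = 1/8.
Summing X·P(x,y) over outcomes with X + Z = 8 gives 13/20.
E[X | X + Z = 8] = (13/20) / (1/8) = 26/5.

26/5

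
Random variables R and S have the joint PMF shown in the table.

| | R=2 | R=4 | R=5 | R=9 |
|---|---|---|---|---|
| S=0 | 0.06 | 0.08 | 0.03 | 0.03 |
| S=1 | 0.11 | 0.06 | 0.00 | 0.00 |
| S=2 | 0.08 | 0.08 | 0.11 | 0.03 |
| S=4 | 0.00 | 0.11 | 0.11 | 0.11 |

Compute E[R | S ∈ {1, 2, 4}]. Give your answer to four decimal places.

P(S ∈ {1, 2, 4}) = 0.80.
Summing R·P(R=x,S=y) over the conditioning event gives 3.74.
E[R | S ∈ {1, 2, 4}] = (3.74) / (0.80) = 4.6750.

4.6750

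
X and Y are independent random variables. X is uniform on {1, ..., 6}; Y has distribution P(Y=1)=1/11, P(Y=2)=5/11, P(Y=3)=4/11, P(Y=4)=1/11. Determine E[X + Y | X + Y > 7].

135/16

P(X + Y > 7) = 8/33.
Summing (X+Y)·P(x,y) over outcomes with X + Y > 7 gives 45/22.
E[X + Y | X + Y > 7] = (45/22) / (8/33) = 135/16.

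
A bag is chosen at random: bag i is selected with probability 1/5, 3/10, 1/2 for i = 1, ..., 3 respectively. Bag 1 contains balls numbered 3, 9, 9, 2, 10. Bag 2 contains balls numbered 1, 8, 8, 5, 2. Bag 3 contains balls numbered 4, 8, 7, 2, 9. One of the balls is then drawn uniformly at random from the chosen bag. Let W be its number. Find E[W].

E[W | bag 1] = (3+9+9+2+10)/5 = 33/5.
E[W | bag 2] = (1+8+8+5+2)/5 = 24/5.
E[W | bag 3] = (4+8+7+2+9)/5 = 6.
E[W] = (1/5)·(33/5) + (3/10)·(24/5) + (1/2)·(6) = 144/25.

144/25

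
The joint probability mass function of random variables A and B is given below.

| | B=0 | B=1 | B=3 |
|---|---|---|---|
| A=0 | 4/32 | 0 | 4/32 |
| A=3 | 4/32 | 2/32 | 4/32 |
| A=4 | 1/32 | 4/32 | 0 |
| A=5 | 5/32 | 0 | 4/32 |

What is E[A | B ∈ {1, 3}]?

3

P(B ∈ {1, 3}) = 9/16.
Σ A·P over the event = 0·(4/32) + 3·(2/32) + 3·(4/32) + 4·(4/32) + 5·(4/32) = 27/16.
E[A | B ∈ {1, 3}] = (27/16) / (9/16) = 3.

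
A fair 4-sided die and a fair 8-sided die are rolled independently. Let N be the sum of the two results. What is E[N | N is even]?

7

P(N is even) = 1/2.
Σ over the event: 2·1/32 + 4·3/32 + 6·1/8 + 8·1/8 + 10·3/32 + 12·1/32 = 7/2.
E[N | N is even] = (7/2) / (1/2) = 7.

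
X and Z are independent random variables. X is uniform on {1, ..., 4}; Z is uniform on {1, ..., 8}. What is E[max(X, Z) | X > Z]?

10/3

Outcomes with X > Z: (2,1), (3,1), (3,2), (4,1), (4,2), (4,3), each with probability 1/32.
E[max(X, Z) | X > Z] = (2 + 3 + 3 + 4 + 4 + 4) / 6 = 10/3.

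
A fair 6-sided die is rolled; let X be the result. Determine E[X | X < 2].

1

Given X < 2, X is equally likely to be any of {1}.
E[X | X < 2] = (1) / 1 = 1.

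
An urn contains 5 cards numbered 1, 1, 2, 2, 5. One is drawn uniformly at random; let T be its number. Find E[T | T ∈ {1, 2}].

P(T ∈ {1, 2}) = 4/5.
Σ over the event: 1·2/5 + 2·2/5 = 6/5.
E[T | T ∈ {1, 2}] = (6/5) / (4/5) = 3/2.

3/2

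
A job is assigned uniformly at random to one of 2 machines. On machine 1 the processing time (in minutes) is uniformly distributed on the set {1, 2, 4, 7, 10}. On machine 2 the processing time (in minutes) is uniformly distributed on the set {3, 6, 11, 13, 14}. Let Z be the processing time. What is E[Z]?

E[Z | machine 1] = (1+2+4+7+10)/5 = 24/5.
E[Z | machine 2] = (3+6+11+13+14)/5 = 47/5.
E[Z] = (1/2)·(24/5) + (1/2)·(47/5) = 71/10.

71/10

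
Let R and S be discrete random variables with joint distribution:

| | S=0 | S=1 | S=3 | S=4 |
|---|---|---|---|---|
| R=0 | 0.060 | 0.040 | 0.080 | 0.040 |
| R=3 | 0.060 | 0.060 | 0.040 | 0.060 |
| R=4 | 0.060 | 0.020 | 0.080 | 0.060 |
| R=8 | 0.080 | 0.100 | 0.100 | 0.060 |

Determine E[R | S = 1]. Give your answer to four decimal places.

P(S = 1) = 0.220.
Σ R·P over the event = 0·(0.040) + 3·(0.060) + 4·(0.020) + 8·(0.100) = 1.060.
E[R | S = 1] = (1.060) / (0.220) = 4.8182.

4.8182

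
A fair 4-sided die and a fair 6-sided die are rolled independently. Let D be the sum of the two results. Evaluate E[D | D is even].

6

P(D is even) = 1/2.
Σ over the event: 2·1/24 + 4·1/8 + 6·1/6 + 8·1/8 + 10·1/24 = 3.
E[D | D is even] = (3) / (1/2) = 6.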